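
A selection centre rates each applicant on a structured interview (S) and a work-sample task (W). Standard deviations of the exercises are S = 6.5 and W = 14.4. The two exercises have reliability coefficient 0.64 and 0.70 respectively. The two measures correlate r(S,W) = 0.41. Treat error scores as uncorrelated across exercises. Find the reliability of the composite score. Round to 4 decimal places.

Var(S+W) = 6.5² + 14.4² + 2·[6.5·14.4·0.41] = 249.61 + 76.752 = 326.362.
With uncorrelated errors the cross-covariances are all true-score covariance, so they carry over unchanged; only the diagonal terms shrink to ρᵢσᵢ².
True-score variance = [6.5²·0.64 + 14.4²·0.70] + 76.752 = 172.192 + 76.752 = 248.944.
Reliability = 248.944 / 326.362 = 0.7628.

0.7628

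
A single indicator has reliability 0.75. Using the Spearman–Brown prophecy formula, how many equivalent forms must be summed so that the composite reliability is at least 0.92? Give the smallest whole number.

4

k ≥ ρ*(1−ρ₁)/(ρ₁(1−ρ*)) = 0.92·0.25 / (0.75·0.08) = 3.833.
Smallest integer k = 4.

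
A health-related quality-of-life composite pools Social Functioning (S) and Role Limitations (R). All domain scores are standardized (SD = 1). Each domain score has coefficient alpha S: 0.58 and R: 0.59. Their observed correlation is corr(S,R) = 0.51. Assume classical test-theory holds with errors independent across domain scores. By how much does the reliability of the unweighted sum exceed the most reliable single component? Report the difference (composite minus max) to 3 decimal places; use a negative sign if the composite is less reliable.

0.135

Var(sum) = 2 + 1.02 = 3.02; true-score variance = 1.17 + 1.02 = 2.19; composite reliability = 0.7252.
Max component reliability = 0.5900.
Difference = 0.7252 − 0.5900 = 0.135.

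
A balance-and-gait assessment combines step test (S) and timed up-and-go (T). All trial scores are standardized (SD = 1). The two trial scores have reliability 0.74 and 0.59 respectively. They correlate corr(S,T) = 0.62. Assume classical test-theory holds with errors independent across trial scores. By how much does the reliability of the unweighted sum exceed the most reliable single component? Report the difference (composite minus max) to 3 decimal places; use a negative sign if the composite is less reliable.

Var(sum) = 2 + 1.24 = 3.24; true-score variance = 1.33 + 1.24 = 2.57; composite reliability = 0.7932.
Max component reliability = 0.7400.
Difference = 0.7932 − 0.7400 = 0.053.

0.053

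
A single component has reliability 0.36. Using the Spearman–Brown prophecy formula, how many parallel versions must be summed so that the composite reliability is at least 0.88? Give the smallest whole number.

14

k ≥ ρ*(1−ρ₁)/(ρ₁(1−ρ*)) = 0.88·0.64 / (0.36·0.12) = 13.037.
Smallest integer k = 14.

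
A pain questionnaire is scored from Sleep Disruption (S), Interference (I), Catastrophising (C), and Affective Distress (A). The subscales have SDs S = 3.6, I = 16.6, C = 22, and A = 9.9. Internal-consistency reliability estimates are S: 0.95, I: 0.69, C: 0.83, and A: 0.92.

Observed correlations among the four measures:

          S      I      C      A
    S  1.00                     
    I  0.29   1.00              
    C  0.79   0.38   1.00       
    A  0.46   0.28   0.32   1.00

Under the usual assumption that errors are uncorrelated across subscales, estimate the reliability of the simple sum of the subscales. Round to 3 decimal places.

0.888

Var(S+I+C+A) = 3.6² + 16.6² + 22² + 9.9² + 2·[3.6·16.6·0.29 + 3.6·22·0.79 + 3.6·9.9·0.46 + 16.6·22·0.38 + 16.6·9.9·0.28 + 22·9.9·0.32] = 870.53 + 701.56 = 1572.09.
With uncorrelated errors the cross-covariances are all true-score covariance, so they carry over unchanged; only the diagonal terms shrink to ρᵢσᵢ².
True-score variance = [3.6²·0.95 + 16.6²·0.69 + 22²·0.83 + 9.9²·0.92] + 701.56 = 694.338 + 701.56 = 1395.9.
Reliability = 1395.9 / 1572.09 = 0.888.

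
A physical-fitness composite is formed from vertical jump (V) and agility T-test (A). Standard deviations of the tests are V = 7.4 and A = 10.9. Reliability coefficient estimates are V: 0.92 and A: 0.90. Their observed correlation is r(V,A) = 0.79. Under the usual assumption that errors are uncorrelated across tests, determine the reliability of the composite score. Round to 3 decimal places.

0.946

Var(V+A) = 7.4² + 10.9² + 2·[7.4·10.9·0.79] = 173.57 + 127.443 = 301.013.
Because errors are independent across components, Cov(Tᵢ,Tⱼ) = Cov(Xᵢ,Xⱼ); the off-diagonal part of the true-score variance is the same as above.
True-score variance = [7.4²·0.92 + 10.9²·0.90] + 127.443 = 157.308 + 127.443 = 284.751.
Reliability = 284.751 / 301.013 = 0.946.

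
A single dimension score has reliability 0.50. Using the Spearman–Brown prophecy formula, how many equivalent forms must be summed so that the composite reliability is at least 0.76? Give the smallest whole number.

k ≥ ρ*(1−ρ₁)/(ρ₁(1−ρ*)) = 0.76·0.50 / (0.50·0.24) = 3.167.
Smallest integer k = 4.

4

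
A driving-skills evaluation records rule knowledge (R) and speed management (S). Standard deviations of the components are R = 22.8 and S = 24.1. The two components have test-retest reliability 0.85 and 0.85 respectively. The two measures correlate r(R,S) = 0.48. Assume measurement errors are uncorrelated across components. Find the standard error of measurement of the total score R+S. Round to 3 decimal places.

12.849

Var(total) = 1100.65 + 527.501 = 1628.15.
True-score variance = 935.553 + 527.501 = 1463.05, so reliability = 0.8986.
Error variance = 1628.15 − 1463.05 = 165.098; SEM = √165.098 = 12.849.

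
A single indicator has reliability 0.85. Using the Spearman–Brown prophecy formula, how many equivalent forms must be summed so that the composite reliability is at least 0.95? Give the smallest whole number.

k ≥ ρ*(1−ρ₁)/(ρ₁(1−ρ*)) = 0.95·0.15 / (0.85·0.05) = 3.353.
Smallest integer k = 4.

4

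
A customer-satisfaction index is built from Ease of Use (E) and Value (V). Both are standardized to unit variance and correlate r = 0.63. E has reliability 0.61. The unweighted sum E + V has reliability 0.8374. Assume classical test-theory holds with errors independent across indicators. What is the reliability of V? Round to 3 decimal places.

Var(E+V) = 2 + 2·0.63 = 3.260.
True-score variance = ρ_E + ρ_V + 2·0.63, so 0.8374 = (0.61 + ρ_V + 1.26) / 3.260.
ρ_V = 0.8374·3.260 − 0.61 − 1.26 = 0.860.

0.860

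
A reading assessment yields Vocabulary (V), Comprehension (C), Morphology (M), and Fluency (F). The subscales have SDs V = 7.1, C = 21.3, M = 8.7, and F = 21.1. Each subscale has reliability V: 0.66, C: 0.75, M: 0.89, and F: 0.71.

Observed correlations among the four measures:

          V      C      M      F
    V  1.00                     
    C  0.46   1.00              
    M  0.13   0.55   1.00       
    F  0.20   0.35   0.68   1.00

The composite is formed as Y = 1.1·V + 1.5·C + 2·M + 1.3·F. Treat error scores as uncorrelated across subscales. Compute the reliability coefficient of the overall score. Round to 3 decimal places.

Var(Y) = 1.1²·7.1² + 1.5²·21.3² + 2²·8.7² + 1.3²·21.1² + 2·[1.65·7.1·21.3·0.46 + 2.2·7.1·8.7·0.13 + 1.43·7.1·21.1·0.20 + 3·21.3·8.7·0.55 + 1.95·21.3·21.1·0.35 + 2.6·8.7·21.1·0.68] = 2136.96 + 2224.69 = 4361.65.
Under uncorrelated errors the observed covariances equal the true-score covariances, so only the own-variance terms attenuate.
True-score variance = [1.1²·7.1²·0.66 + 1.5²·21.3²·0.75 + 2²·8.7²·0.89 + 1.3²·21.1²·0.71] + 2224.69 = 1609.52 + 2224.69 = 3834.21.
Reliability = 3834.21 / 4361.65 = 0.879.

0.879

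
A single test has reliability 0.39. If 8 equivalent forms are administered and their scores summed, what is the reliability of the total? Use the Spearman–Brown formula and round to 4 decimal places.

ρ_k = kρ / (1 + (k−1)ρ) = 8·0.39 / (1 + 7·0.39) = 3.120 / 3.730 = 0.8365.

0.8365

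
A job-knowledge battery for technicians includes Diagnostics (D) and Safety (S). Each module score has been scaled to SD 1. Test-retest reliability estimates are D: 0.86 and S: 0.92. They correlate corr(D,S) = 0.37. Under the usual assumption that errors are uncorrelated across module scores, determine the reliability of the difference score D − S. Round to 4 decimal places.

Var(D−S) = 1 + 1 − 2·0.37 = 2 − 0.74 = 1.26.
Because errors are independent across components, Cov(Tᵢ,Tⱼ) = Cov(Xᵢ,Xⱼ); the off-diagonal part of the true-score variance is the same as above.
True-score variance = [0.86 + 0.92] − 0.74 = 1.78 − 0.74 = 1.04.
Reliability = 1.04 / 1.26 = 0.8254.

0.8254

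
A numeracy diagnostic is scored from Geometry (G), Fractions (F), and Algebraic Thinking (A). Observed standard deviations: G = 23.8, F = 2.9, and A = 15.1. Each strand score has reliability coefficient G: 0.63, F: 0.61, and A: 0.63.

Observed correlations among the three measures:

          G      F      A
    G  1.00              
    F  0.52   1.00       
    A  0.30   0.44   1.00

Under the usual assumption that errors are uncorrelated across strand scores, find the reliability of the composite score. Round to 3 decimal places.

0.737

Var(G+F+A) = 23.8² + 2.9² + 15.1² + 2·[23.8·2.9·0.52 + 23.8·15.1·0.30 + 2.9·15.1·0.44] = 802.86 + 325.944 = 1128.8.
Because errors are independent across components, Cov(Tᵢ,Tⱼ) = Cov(Xᵢ,Xⱼ); the off-diagonal part of the true-score variance is the same as above.
True-score variance = [23.8²·0.63 + 2.9²·0.61 + 15.1²·0.63] + 325.944 = 505.634 + 325.944 = 831.578.
Reliability = 831.578 / 1128.8 = 0.737.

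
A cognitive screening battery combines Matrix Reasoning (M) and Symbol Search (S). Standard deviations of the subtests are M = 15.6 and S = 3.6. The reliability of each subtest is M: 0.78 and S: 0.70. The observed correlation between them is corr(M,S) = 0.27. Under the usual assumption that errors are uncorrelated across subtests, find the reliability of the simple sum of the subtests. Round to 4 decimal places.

Var(M+S) = 15.6² + 3.6² + 2·[15.6·3.6·0.27] = 256.32 + 30.3264 = 286.646.
Because errors are independent across components, Cov(Tᵢ,Tⱼ) = Cov(Xᵢ,Xⱼ); the off-diagonal part of the true-score variance is the same as above.
True-score variance = [15.6²·0.78 + 3.6²·0.70] + 30.3264 = 198.893 + 30.3264 = 229.219.
Reliability = 229.219 / 286.646 = 0.7997.

0.7997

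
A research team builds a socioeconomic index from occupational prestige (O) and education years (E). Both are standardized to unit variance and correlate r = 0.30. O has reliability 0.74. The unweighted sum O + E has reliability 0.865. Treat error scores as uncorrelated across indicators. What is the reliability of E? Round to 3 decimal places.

0.909

Var(O+E) = 2 + 2·0.30 = 2.600.
True-score variance = ρ_O + ρ_E + 2·0.30, so 0.865 = (0.74 + ρ_E + 0.60) / 2.600.
ρ_E = 0.865·2.600 − 0.74 − 0.60 = 0.909.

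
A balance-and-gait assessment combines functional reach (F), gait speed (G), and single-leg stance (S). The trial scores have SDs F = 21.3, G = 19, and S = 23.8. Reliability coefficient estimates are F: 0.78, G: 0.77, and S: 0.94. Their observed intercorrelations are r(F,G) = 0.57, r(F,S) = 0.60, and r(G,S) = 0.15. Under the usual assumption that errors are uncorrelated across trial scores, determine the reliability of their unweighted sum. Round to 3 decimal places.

Var(F+G+S) = 21.3² + 19² + 23.8² + 2·[21.3·19·0.57 + 21.3·23.8·0.60 + 19·23.8·0.15] = 1381.13 + 1205.35 = 2586.48.
With uncorrelated errors the cross-covariances are all true-score covariance, so they carry over unchanged; only the diagonal terms shrink to ρᵢσᵢ².
True-score variance = [21.3²·0.78 + 19²·0.77 + 23.8²·0.94] + 1205.35 = 1164.3 + 1205.35 = 2369.65.
Reliability = 2369.65 / 2586.48 = 0.916.

0.916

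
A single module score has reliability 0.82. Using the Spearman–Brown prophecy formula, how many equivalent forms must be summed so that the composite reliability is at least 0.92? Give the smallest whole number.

k ≥ ρ*(1−ρ₁)/(ρ₁(1−ρ*)) = 0.92·0.18 / (0.82·0.08) = 2.524.
Smallest integer k = 3.

3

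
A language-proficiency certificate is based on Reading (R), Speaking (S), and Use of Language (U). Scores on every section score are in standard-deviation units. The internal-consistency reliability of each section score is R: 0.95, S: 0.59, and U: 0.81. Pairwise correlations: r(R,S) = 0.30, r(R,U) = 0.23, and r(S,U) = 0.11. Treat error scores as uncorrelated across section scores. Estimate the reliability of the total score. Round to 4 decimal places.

Var(R+S+U) = 3 + 2·[0.30 + 0.23 + 0.11] = 3 + 1.28 = 4.28.
Under uncorrelated errors the observed covariances equal the true-score covariances, so only the own-variance terms attenuate.
True-score variance = [0.95 + 0.59 + 0.81] + 1.28 = 2.35 + 1.28 = 3.63.
Reliability = 3.63 / 4.28 = 0.8481.

0.8481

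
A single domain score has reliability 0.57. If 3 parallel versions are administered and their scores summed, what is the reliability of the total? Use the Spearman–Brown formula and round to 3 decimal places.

0.799

ρ_k = kρ / (1 + (k−1)ρ) = 3·0.57 / (1 + 2·0.57) = 1.710 / 2.140 = 0.799.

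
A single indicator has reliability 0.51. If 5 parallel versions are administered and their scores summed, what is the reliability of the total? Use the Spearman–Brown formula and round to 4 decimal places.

0.8388

ρ_k = kρ / (1 + (k−1)ρ) = 5·0.51 / (1 + 4·0.51) = 2.550 / 3.040 = 0.8388.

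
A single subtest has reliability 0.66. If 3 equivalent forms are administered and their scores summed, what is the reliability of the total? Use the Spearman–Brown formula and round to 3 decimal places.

ρ_k = kρ / (1 + (k−1)ρ) = 3·0.66 / (1 + 2·0.66) = 1.980 / 2.320 = 0.853.

0.853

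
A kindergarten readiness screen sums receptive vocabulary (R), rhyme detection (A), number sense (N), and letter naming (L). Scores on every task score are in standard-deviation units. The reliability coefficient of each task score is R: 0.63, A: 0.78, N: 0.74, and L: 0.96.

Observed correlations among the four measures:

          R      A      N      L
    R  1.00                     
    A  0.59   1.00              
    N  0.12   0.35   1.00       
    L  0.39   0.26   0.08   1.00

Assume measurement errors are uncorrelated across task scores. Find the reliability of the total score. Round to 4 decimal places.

Var(R+A+N+L) = 4 + 2·[0.59 + 0.12 + 0.39 + 0.35 + 0.26 + 0.08] = 4 + 3.58 = 7.58.
Under uncorrelated errors the observed covariances equal the true-score covariances, so only the own-variance terms attenuate.
True-score variance = [0.63 + 0.78 + 0.74 + 0.96] + 3.58 = 3.11 + 3.58 = 6.69.
Reliability = 6.69 / 7.58 = 0.8826.

0.8826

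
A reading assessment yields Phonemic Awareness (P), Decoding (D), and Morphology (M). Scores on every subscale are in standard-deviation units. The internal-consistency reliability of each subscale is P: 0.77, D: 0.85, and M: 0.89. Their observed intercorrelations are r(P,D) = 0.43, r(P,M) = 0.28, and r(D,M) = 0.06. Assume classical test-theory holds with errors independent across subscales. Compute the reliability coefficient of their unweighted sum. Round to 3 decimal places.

Var(P+D+M) = 3 + 2·[0.43 + 0.28 + 0.06] = 3 + 1.54 = 4.54.
Because errors are independent across components, Cov(Tᵢ,Tⱼ) = Cov(Xᵢ,Xⱼ); the off-diagonal part of the true-score variance is the same as above.
True-score variance = [0.77 + 0.85 + 0.89] + 1.54 = 2.51 + 1.54 = 4.05.
Reliability = 4.05 / 4.54 = 0.892.

0.892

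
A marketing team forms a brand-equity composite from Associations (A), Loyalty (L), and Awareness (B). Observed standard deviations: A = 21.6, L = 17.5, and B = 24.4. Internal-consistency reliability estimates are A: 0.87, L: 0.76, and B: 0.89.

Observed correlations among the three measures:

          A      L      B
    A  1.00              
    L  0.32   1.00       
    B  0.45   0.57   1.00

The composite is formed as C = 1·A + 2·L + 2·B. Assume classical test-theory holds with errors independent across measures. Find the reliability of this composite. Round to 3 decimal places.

0.917

Var(C) = 21.6² + 2²·17.5² + 2²·24.4² + 2·[2·21.6·17.5·0.32 + 2·21.6·24.4·0.45 + 4·17.5·24.4·0.57] = 4073 + 3379.63 = 7452.63.
Under uncorrelated errors the observed covariances equal the true-score covariances, so only the own-variance terms attenuate.
True-score variance = [21.6²·0.87 + 2²·17.5²·0.76 + 2²·24.4²·0.89] + 3379.63 = 3456.39 + 3379.63 = 6836.02.
Reliability = 6836.02 / 7452.63 = 0.917.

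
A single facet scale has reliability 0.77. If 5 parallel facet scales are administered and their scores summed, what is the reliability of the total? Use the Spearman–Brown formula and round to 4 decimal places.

0.9436

ρ_k = kρ / (1 + (k−1)ρ) = 5·0.77 / (1 + 4·0.77) = 3.850 / 4.080 = 0.9436.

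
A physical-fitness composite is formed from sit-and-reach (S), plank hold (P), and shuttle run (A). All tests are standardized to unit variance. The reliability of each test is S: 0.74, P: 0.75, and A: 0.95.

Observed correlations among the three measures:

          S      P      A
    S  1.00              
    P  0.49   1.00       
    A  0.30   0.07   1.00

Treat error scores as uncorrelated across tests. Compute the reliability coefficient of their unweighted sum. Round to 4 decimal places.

Var(S+P+A) = 3 + 2·[0.49 + 0.30 + 0.07] = 3 + 1.72 = 4.72.
Under uncorrelated errors the observed covariances equal the true-score covariances, so only the own-variance terms attenuate.
True-score variance = [0.74 + 0.75 + 0.95] + 1.72 = 2.44 + 1.72 = 4.16.
Reliability = 4.16 / 4.72 = 0.8814.

0.8814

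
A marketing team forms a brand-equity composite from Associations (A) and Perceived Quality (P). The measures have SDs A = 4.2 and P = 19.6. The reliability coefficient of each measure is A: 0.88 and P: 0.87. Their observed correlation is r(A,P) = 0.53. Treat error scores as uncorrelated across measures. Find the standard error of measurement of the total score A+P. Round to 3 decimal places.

7.215

Var(total) = 401.8 + 87.2592 = 489.059.
True-score variance = 349.742 + 87.2592 = 437.002, so reliability = 0.8936.
Error variance = 489.059 − 437.002 = 52.0576; SEM = √52.0576 = 7.215.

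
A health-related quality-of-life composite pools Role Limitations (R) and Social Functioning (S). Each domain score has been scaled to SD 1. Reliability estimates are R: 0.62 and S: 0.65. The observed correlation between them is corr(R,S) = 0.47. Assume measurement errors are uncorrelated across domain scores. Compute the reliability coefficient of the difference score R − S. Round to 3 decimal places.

Var(R−S) = 1 + 1 − 2·0.47 = 2 − 0.94 = 1.06.
Because errors are independent across components, Cov(Tᵢ,Tⱼ) = Cov(Xᵢ,Xⱼ); the off-diagonal part of the true-score variance is the same as above.
True-score variance = [0.62 + 0.65] − 0.94 = 1.27 − 0.94 = 0.33.
Reliability = 0.33 / 1.06 = 0.311.

0.311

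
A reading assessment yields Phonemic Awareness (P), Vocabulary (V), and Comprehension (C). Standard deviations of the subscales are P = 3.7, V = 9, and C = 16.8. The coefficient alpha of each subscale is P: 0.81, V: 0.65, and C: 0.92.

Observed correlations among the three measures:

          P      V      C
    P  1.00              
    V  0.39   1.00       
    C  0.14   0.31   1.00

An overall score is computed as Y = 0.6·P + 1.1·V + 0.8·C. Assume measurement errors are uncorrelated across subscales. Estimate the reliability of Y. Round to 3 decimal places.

0.873

Var(Y) = 0.6²·3.7² + 1.1²·9² + 0.8²·16.8² + 2·[0.66·3.7·9·0.39 + 0.48·3.7·16.8·0.14 + 0.88·9·16.8·0.31] = 283.572 + 107.992 = 391.564.
With uncorrelated errors the cross-covariances are all true-score covariance, so they carry over unchanged; only the diagonal terms shrink to ρᵢσᵢ².
True-score variance = [0.6²·3.7²·0.81 + 1.1²·9²·0.65 + 0.8²·16.8²·0.92] + 107.992 = 233.881 + 107.992 = 341.873.
Reliability = 341.873 / 391.564 = 0.873.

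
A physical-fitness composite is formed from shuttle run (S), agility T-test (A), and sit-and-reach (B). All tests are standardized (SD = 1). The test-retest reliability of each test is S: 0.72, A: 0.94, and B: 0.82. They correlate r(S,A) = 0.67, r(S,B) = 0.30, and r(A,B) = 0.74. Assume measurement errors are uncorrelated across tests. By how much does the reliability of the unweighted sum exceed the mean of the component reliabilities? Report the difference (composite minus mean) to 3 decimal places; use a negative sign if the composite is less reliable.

0.092

Var(sum) = 3 + 3.42 = 6.42; true-score variance = 2.48 + 3.42 = 5.9; composite reliability = 0.9190.
Mean component reliability = 0.8267.
Difference = 0.9190 − 0.8267 = 0.092.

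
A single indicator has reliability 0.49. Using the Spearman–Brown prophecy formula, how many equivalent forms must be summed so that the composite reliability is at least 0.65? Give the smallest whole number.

k ≥ ρ*(1−ρ₁)/(ρ₁(1−ρ*)) = 0.65·0.51 / (0.49·0.35) = 1.933.
Smallest integer k = 2.

2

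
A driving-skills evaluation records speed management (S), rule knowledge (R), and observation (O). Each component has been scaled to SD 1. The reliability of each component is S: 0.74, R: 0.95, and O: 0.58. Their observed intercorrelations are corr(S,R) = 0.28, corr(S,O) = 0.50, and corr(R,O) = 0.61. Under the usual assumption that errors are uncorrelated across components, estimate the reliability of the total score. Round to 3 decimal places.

0.874

Var(S+R+O) = 3 + 2·[0.28 + 0.50 + 0.61] = 3 + 2.78 = 5.78.
Under uncorrelated errors the observed covariances equal the true-score covariances, so only the own-variance terms attenuate.
True-score variance = [0.74 + 0.95 + 0.58] + 2.78 = 2.27 + 2.78 = 5.05.
Reliability = 5.05 / 5.78 = 0.874.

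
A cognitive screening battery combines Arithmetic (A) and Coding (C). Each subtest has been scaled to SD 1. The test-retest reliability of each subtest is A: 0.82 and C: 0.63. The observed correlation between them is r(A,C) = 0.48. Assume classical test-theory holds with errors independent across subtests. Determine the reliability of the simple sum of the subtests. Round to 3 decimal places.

Var(A+C) = 2 + 2·[0.48] = 2 + 0.96 = 2.96.
With uncorrelated errors the cross-covariances are all true-score covariance, so they carry over unchanged; only the diagonal terms shrink to ρᵢσᵢ².
True-score variance = [0.82 + 0.63] + 0.96 = 1.45 + 0.96 = 2.41.
Reliability = 2.41 / 2.96 = 0.814.

0.814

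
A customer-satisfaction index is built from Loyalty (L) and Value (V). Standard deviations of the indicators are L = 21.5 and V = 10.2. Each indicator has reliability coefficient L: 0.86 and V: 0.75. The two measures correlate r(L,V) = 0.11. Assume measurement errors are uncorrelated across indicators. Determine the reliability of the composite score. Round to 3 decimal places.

Var(L+V) = 21.5² + 10.2² + 2·[21.5·10.2·0.11] = 566.29 + 48.246 = 614.536.
With uncorrelated errors the cross-covariances are all true-score covariance, so they carry over unchanged; only the diagonal terms shrink to ρᵢσᵢ².
True-score variance = [21.5²·0.86 + 10.2²·0.75] + 48.246 = 475.565 + 48.246 = 523.811.
Reliability = 523.811 / 614.536 = 0.852.

0.852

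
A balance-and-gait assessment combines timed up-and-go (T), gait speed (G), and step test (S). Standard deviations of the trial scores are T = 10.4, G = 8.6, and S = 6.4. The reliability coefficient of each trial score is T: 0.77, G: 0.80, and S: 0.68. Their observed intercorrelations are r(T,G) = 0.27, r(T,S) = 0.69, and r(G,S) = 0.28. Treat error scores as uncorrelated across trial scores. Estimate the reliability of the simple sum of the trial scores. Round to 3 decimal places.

Var(T+G+S) = 10.4² + 8.6² + 6.4² + 2·[10.4·8.6·0.27 + 10.4·6.4·0.69 + 8.6·6.4·0.28] = 223.08 + 170.973 = 394.053.
Because errors are independent across components, Cov(Tᵢ,Tⱼ) = Cov(Xᵢ,Xⱼ); the off-diagonal part of the true-score variance is the same as above.
True-score variance = [10.4²·0.77 + 8.6²·0.80 + 6.4²·0.68] + 170.973 = 170.304 + 170.973 = 341.277.
Reliability = 341.277 / 394.053 = 0.866.

0.866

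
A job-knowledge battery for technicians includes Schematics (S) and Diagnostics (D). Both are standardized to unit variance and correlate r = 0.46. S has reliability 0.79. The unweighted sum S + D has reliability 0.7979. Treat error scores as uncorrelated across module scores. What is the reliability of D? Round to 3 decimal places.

Var(S+D) = 2 + 2·0.46 = 2.920.
True-score variance = ρ_S + ρ_D + 2·0.46, so 0.7979 = (0.79 + ρ_D + 0.92) / 2.920.
ρ_D = 0.7979·2.920 − 0.79 − 0.92 = 0.620.

0.620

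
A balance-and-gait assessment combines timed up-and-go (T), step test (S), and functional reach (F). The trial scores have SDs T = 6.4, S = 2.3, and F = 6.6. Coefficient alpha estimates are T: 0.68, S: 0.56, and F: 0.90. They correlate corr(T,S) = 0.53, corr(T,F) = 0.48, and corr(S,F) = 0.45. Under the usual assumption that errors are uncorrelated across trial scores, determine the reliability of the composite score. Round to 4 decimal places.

Var(T+S+F) = 6.4² + 2.3² + 6.6² + 2·[6.4·2.3·0.53 + 6.4·6.6·0.48 + 2.3·6.6·0.45] = 89.81 + 69.8156 = 159.626.
Because errors are independent across components, Cov(Tᵢ,Tⱼ) = Cov(Xᵢ,Xⱼ); the off-diagonal part of the true-score variance is the same as above.
True-score variance = [6.4²·0.68 + 2.3²·0.56 + 6.6²·0.90] + 69.8156 = 70.0192 + 69.8156 = 139.835.
Reliability = 139.835 / 159.626 = 0.8760.

0.8760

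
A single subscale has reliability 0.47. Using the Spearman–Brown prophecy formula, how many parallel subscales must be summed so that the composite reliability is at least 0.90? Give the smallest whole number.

11

k ≥ ρ*(1−ρ₁)/(ρ₁(1−ρ*)) = 0.90·0.53 / (0.47·0.10) = 10.149.
Smallest integer k = 11.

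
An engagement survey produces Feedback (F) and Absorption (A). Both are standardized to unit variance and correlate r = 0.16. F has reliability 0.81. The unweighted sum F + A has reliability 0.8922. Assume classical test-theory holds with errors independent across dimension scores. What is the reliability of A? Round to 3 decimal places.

Var(F+A) = 2 + 2·0.16 = 2.320.
True-score variance = ρ_F + ρ_A + 2·0.16, so 0.8922 = (0.81 + ρ_A + 0.32) / 2.320.
ρ_A = 0.8922·2.320 − 0.81 − 0.32 = 0.940.

0.940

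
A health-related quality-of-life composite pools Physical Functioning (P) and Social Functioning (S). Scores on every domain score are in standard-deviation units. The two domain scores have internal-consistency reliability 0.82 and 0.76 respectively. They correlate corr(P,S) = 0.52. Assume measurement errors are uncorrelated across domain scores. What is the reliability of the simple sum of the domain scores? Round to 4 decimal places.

Var(P+S) = 2 + 2·[0.52] = 2 + 1.04 = 3.04.
Under uncorrelated errors the observed covariances equal the true-score covariances, so only the own-variance terms attenuate.
True-score variance = [0.82 + 0.76] + 1.04 = 1.58 + 1.04 = 2.62.
Reliability = 2.62 / 3.04 = 0.8618.

0.8618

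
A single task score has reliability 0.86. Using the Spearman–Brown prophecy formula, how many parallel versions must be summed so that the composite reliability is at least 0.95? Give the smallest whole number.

4

k ≥ ρ*(1−ρ₁)/(ρ₁(1−ρ*)) = 0.95·0.14 / (0.86·0.05) = 3.093.
Smallest integer k = 4.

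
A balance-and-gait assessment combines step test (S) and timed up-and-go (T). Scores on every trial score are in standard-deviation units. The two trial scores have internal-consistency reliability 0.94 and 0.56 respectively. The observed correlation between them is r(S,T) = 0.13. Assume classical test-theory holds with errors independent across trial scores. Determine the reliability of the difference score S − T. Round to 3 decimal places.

0.713

Var(S−T) = 1 + 1 − 2·0.13 = 2 − 0.26 = 1.74.
Under uncorrelated errors the observed covariances equal the true-score covariances, so only the own-variance terms attenuate.
True-score variance = [0.94 + 0.56] − 0.26 = 1.5 − 0.26 = 1.24.
Reliability = 1.24 / 1.74 = 0.713.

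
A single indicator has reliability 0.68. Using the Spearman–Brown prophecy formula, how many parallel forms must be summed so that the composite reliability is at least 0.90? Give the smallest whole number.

k ≥ ρ*(1−ρ₁)/(ρ₁(1−ρ*)) = 0.90·0.32 / (0.68·0.10) = 4.235.
Smallest integer k = 5.

5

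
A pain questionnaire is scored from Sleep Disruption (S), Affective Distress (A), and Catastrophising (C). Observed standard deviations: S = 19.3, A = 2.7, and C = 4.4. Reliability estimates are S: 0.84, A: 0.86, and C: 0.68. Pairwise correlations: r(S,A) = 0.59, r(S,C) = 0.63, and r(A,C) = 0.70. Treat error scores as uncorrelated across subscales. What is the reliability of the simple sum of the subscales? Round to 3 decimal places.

Var(S+A+C) = 19.3² + 2.7² + 4.4² + 2·[19.3·2.7·0.59 + 19.3·4.4·0.63 + 2.7·4.4·0.70] = 399.14 + 185.121 = 584.261.
Because errors are independent across components, Cov(Tᵢ,Tⱼ) = Cov(Xᵢ,Xⱼ); the off-diagonal part of the true-score variance is the same as above.
True-score variance = [19.3²·0.84 + 2.7²·0.86 + 4.4²·0.68] + 185.121 = 332.326 + 185.121 = 517.447.
Reliability = 517.447 / 584.261 = 0.886.

0.886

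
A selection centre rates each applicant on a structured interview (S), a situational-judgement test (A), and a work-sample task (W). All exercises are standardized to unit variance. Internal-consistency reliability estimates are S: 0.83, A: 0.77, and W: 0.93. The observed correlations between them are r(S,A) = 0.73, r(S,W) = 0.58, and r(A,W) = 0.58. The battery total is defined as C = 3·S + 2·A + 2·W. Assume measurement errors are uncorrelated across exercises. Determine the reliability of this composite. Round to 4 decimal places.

0.9269

Var(C) = 3² + 2² + 2² + 2·[6·0.73 + 6·0.58 + 4·0.58] = 17 + 20.36 = 37.36.
Under uncorrelated errors the observed covariances equal the true-score covariances, so only the own-variance terms attenuate.
True-score variance = [3²·0.83 + 2²·0.77 + 2²·0.93] + 20.36 = 14.27 + 20.36 = 34.63.
Reliability = 34.63 / 37.36 = 0.9269.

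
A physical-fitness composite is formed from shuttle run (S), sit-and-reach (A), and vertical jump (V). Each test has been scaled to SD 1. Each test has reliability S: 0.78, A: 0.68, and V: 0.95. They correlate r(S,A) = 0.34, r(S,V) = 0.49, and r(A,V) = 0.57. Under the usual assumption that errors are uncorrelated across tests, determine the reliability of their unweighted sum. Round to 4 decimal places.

0.8983

Var(S+A+V) = 3 + 2·[0.34 + 0.49 + 0.57] = 3 + 2.8 = 5.8.
With uncorrelated errors the cross-covariances are all true-score covariance, so they carry over unchanged; only the diagonal terms shrink to ρᵢσᵢ².
True-score variance = [0.78 + 0.68 + 0.95] + 2.8 = 2.41 + 2.8 = 5.21.
Reliability = 5.21 / 5.8 = 0.8983.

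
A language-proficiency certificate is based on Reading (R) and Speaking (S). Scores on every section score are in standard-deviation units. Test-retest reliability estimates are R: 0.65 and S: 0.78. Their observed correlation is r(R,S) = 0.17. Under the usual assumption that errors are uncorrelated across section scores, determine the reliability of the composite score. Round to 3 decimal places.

0.756

Var(R+S) = 2 + 2·[0.17] = 2 + 0.34 = 2.34.
Because errors are independent across components, Cov(Tᵢ,Tⱼ) = Cov(Xᵢ,Xⱼ); the off-diagonal part of the true-score variance is the same as above.
True-score variance = [0.65 + 0.78] + 0.34 = 1.43 + 0.34 = 1.77.
Reliability = 1.77 / 2.34 = 0.756.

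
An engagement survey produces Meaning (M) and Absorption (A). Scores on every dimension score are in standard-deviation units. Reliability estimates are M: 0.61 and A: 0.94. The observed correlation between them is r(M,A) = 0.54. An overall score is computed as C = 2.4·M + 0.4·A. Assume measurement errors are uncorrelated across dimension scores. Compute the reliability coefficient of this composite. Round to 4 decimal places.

Var(C) = 2.4² + 0.4² + 2·[0.96·0.54] = 5.92 + 1.0368 = 6.9568.
Because errors are independent across components, Cov(Tᵢ,Tⱼ) = Cov(Xᵢ,Xⱼ); the off-diagonal part of the true-score variance is the same as above.
True-score variance = [2.4²·0.61 + 0.4²·0.94] + 1.0368 = 3.664 + 1.0368 = 4.7008.
Reliability = 4.7008 / 6.9568 = 0.6757.

0.6757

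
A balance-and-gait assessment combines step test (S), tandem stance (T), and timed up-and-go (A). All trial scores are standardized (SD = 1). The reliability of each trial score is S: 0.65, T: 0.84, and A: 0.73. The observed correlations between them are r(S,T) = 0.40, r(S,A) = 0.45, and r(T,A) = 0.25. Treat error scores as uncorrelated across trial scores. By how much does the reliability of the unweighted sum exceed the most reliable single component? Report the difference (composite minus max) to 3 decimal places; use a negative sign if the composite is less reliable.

Var(sum) = 3 + 2.2 = 5.2; true-score variance = 2.22 + 2.2 = 4.42; composite reliability = 0.8500.
Max component reliability = 0.8400.
Difference = 0.8500 − 0.8400 = 0.010.

0.010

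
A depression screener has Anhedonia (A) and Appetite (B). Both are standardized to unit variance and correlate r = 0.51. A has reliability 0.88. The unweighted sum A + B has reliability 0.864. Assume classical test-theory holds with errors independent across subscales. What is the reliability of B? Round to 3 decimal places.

0.709

Var(A+B) = 2 + 2·0.51 = 3.020.
True-score variance = ρ_A + ρ_B + 2·0.51, so 0.864 = (0.88 + ρ_B + 1.02) / 3.020.
ρ_B = 0.864·3.020 − 0.88 − 1.02 = 0.709.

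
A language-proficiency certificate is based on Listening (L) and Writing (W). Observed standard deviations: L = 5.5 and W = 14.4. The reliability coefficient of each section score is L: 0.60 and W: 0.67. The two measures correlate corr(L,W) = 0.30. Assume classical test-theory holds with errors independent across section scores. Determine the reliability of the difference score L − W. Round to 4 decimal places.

Var(L−W) = 5.5² + 14.4² − 2·5.5·14.4·0.30 = 237.61 − 47.52 = 190.09.
Because errors are independent across components, Cov(Tᵢ,Tⱼ) = Cov(Xᵢ,Xⱼ); the off-diagonal part of the true-score variance is the same as above.
True-score variance = [5.5²·0.60 + 14.4²·0.67] − 47.52 = 157.081 − 47.52 = 109.561.
Reliability = 109.561 / 190.09 = 0.5764.

0.5764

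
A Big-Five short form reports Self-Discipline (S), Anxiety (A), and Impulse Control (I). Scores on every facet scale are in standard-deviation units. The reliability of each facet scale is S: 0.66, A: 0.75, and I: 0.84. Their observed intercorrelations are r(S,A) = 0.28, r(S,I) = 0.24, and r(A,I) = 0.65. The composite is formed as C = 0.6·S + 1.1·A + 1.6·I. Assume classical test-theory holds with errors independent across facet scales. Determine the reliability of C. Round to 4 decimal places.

Var(C) = 0.6² + 1.1² + 1.6² + 2·[0.66·0.28 + 0.96·0.24 + 1.76·0.65] = 4.13 + 3.1184 = 7.2484.
Because errors are independent across components, Cov(Tᵢ,Tⱼ) = Cov(Xᵢ,Xⱼ); the off-diagonal part of the true-score variance is the same as above.
True-score variance = [0.6²·0.66 + 1.1²·0.75 + 1.6²·0.84] + 3.1184 = 3.2955 + 3.1184 = 6.4139.
Reliability = 6.4139 / 7.2484 = 0.8849.

0.8849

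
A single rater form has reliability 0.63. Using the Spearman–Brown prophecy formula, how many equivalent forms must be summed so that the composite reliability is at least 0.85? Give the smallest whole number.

4

k ≥ ρ*(1−ρ₁)/(ρ₁(1−ρ*)) = 0.85·0.37 / (0.63·0.15) = 3.328.
Smallest integer k = 4.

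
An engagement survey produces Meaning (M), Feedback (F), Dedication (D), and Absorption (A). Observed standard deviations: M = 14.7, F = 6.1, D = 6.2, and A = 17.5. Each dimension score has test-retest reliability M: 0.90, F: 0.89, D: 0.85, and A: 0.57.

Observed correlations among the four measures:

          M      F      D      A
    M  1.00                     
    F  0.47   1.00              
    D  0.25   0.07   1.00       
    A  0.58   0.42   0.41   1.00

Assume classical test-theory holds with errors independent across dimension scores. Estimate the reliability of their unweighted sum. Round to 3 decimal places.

0.865

Var(M+F+D+A) = 14.7² + 6.1² + 6.2² + 17.5² + 2·[14.7·6.1·0.47 + 14.7·6.2·0.25 + 14.7·17.5·0.58 + 6.1·6.2·0.07 + 6.1·17.5·0.42 + 6.2·17.5·0.41] = 597.99 + 612.205 = 1210.19.
With uncorrelated errors the cross-covariances are all true-score covariance, so they carry over unchanged; only the diagonal terms shrink to ρᵢσᵢ².
True-score variance = [14.7²·0.90 + 6.1²·0.89 + 6.2²·0.85 + 17.5²·0.57] + 612.205 = 434.834 + 612.205 = 1047.04.
Reliability = 1047.04 / 1210.19 = 0.865.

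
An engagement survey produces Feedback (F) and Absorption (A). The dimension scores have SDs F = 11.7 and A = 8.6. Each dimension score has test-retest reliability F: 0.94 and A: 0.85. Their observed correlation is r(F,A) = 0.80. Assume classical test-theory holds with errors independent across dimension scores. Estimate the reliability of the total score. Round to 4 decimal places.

0.9481

Var(F+A) = 11.7² + 8.6² + 2·[11.7·8.6·0.80] = 210.85 + 160.992 = 371.842.
Because errors are independent across components, Cov(Tᵢ,Tⱼ) = Cov(Xᵢ,Xⱼ); the off-diagonal part of the true-score variance is the same as above.
True-score variance = [11.7²·0.94 + 8.6²·0.85] + 160.992 = 191.543 + 160.992 = 352.535.
Reliability = 352.535 / 371.842 = 0.9481.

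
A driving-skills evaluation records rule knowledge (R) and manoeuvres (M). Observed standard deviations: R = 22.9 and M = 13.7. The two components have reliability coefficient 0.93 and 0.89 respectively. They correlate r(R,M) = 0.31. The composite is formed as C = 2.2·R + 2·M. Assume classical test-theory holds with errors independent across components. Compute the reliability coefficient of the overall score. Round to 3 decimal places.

Var(C) = 2.2²·22.9² + 2²·13.7² + 2·[4.4·22.9·13.7·0.31] = 3288.9 + 855.855 = 4144.76.
Under uncorrelated errors the observed covariances equal the true-score covariances, so only the own-variance terms attenuate.
True-score variance = [2.2²·22.9²·0.93 + 2²·13.7²·0.89] + 855.855 = 3028.65 + 855.855 = 3884.51.
Reliability = 3884.51 / 4144.76 = 0.937.

0.937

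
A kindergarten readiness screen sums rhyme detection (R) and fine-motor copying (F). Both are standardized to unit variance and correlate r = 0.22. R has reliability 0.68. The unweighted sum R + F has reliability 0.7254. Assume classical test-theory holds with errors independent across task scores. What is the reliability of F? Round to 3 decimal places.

0.650

Var(R+F) = 2 + 2·0.22 = 2.440.
True-score variance = ρ_R + ρ_F + 2·0.22, so 0.7254 = (0.68 + ρ_F + 0.44) / 2.440.
ρ_F = 0.7254·2.440 − 0.68 − 0.44 = 0.650.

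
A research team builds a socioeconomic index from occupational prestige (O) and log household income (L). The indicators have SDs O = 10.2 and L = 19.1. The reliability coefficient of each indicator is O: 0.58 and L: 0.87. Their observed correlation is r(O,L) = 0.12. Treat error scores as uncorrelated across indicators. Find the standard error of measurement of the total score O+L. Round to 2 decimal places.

Var(total) = 468.85 + 46.7568 = 515.607.
True-score variance = 377.728 + 46.7568 = 424.485, so reliability = 0.8233.
Error variance = 515.607 − 424.485 = 91.1221; SEM = √91.1221 = 9.55.

9.55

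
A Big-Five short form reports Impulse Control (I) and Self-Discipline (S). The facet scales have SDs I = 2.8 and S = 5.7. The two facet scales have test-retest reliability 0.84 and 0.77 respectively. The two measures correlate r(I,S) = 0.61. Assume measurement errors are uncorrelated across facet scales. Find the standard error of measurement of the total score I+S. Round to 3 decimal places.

2.954

Var(total) = 40.33 + 19.4712 = 59.8012.
True-score variance = 31.6029 + 19.4712 = 51.0741, so reliability = 0.8541.
Error variance = 59.8012 − 51.0741 = 8.7271; SEM = √8.7271 = 2.954.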